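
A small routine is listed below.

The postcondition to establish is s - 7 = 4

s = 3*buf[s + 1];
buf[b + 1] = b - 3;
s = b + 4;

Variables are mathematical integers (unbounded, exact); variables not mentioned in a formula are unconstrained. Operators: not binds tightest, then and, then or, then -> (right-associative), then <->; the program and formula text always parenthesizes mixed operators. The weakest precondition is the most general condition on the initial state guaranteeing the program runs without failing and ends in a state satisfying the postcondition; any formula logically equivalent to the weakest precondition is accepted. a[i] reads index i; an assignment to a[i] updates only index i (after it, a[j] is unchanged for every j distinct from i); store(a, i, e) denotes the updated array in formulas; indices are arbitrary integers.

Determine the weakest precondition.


Working backward. After the program, the postcondition s - 7 = 4 must hold; in canonical form it is s = 11.
Before s := b + 4: b = 7
Before buf[b + 1] := b - 3: b = 7
Before s := 3*buf[s + 1]: b = 7
Answer: WP = b = 7


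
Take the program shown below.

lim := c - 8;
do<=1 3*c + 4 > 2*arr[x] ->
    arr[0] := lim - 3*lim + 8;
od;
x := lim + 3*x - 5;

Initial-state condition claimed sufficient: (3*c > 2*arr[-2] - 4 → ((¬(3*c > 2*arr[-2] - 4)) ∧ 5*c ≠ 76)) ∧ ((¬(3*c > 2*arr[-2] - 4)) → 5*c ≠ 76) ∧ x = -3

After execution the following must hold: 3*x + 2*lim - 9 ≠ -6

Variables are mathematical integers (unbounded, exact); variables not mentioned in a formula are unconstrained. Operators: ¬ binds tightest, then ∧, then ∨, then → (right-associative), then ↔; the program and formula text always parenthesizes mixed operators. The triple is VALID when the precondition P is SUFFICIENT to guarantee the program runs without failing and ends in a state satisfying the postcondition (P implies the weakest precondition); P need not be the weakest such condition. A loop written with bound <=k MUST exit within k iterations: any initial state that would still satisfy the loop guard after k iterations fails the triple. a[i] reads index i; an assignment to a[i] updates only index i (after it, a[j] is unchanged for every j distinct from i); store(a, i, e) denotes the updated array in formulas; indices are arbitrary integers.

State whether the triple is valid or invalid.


Working backward. After the program, the postcondition 3*x + 2*lim - 9 ≠ -6 must hold; in canonical form it is 2*lim + 3*x ≠ 3.
Before x := lim + 3*x - 5: 5*lim + 9*x ≠ 18
Before the loop (bound <=1), unroll the exhaustion recursion (WP_0 = exit-now case; WP_j = one more guarded iteration, up to j = 1):
  WP_0: (¬(3*c > 2*arr[x] - 4)) ∧ 5*lim + 9*x ≠ 18
  WP_1: (3*c > 2*arr[x] - 4 → ((¬(3*c > 2*store(arr, 0, -2*lim + 8)[x] - 4)) ∧ 5*lim + 9*x ≠ 18)) ∧ ((¬(3*c > 2*arr[x] - 4)) → 5*lim + 9*x ≠ 18)
So before the loop: (3*c > 2*arr[x] - 4 → ((¬(3*c > 2*store(arr, 0, -2*lim + 8)[x] - 4)) ∧ 5*lim + 9*x ≠ 18)) ∧ ((¬(3*c > 2*arr[x] - 4)) → 5*lim + 9*x ≠ 18)
Before lim := c - 8: (3*c > 2*arr[x] - 4 → ((¬(3*c > 2*store(arr, 0, -2*c + 24)[x] - 4)) ∧ 5*c + 9*x ≠ 58)) ∧ ((¬(3*c > 2*arr[x] - 4)) → 5*c + 9*x ≠ 58)
The weakest precondition is (3*c > 2*arr[x] - 4 → ((¬(3*c > 2*store(arr, 0, -2*c + 24)[x] - 4)) ∧ 5*c + 9*x ≠ 58)) ∧ ((¬(3*c > 2*arr[x] - 4)) → 5*c + 9*x ≠ 58).
Check whether (3*c > 2*arr[-2] - 4 → ((¬(3*c > 2*arr[-2] - 4)) ∧ 5*c ≠ 76)) ∧ ((¬(3*c > 2*arr[-2] - 4)) → 5*c ≠ 76) ∧ x = -3 implies it.
Countermodel: at the initial state arr = {[-3] = 0, [-2] = 2, [0] = 0, elsewhere 0}, c = 0, x = -3, the precondition holds but the weakest precondition fails.
Answer: invalid


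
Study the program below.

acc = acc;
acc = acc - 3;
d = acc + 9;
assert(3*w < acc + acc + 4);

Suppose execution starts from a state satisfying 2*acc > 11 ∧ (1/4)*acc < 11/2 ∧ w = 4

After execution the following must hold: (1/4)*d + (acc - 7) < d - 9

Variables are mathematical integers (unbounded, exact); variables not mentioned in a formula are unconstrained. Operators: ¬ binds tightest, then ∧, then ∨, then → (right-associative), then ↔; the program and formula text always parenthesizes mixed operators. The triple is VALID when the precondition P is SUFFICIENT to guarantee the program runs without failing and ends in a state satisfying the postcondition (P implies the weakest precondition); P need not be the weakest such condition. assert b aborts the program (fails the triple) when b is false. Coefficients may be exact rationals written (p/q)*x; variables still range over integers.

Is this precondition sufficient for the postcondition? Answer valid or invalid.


Working backward. After the program, the postcondition (1/4)*d + (acc - 7) < d - 9 must hold; in canonical form it is acc < (3/4)*d - 2.
Before assert 3*w < acc + acc + 4: 3*w < 2*acc + 4 ∧ acc < (3/4)*d - 2
Before d := acc + 9: 3*w < 2*acc + 4 ∧ (1/4)*acc < 19/4
Before acc := acc - 3: 3*w < 2*acc - 2 ∧ (1/4)*acc < 11/2
Before acc := acc: 3*w < 2*acc - 2 ∧ (1/4)*acc < 11/2
The weakest precondition is 3*w < 2*acc - 2 ∧ (1/4)*acc < 11/2.
Check whether 2*acc > 11 ∧ (1/4)*acc < 11/2 ∧ w = 4 implies it.
Countermodel: at the initial state acc = 6, w = 4, the precondition holds but the weakest precondition fails.
Answer: invalid


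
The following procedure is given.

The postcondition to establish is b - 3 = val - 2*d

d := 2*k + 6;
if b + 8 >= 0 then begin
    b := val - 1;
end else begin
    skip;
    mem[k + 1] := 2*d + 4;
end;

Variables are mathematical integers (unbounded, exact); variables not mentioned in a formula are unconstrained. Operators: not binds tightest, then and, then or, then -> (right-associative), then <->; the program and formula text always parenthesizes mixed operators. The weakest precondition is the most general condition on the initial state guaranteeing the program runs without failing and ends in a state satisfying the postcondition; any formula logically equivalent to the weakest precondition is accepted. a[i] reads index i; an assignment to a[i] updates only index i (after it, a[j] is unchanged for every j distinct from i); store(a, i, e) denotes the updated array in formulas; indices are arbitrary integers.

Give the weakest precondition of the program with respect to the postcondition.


Working backward. After the program, the postcondition b - 3 = val - 2*d must hold; in canonical form it is b + 2*d = val + 3.
Then branch requires 2*d = 4; else branch requires b + 2*d = val + 3.
Before the if: (b >= -8 -> 2*d = 4) and ((not (b >= -8)) -> b + 2*d = val + 3)
Before d := 2*k + 6: (b >= -8 -> 4*k = -8) and ((not (b >= -8)) -> b + 4*k = val - 9)
Answer: WP = (b >= -8 -> 4*k = -8) and ((not (b >= -8)) -> b + 4*k = val - 9)


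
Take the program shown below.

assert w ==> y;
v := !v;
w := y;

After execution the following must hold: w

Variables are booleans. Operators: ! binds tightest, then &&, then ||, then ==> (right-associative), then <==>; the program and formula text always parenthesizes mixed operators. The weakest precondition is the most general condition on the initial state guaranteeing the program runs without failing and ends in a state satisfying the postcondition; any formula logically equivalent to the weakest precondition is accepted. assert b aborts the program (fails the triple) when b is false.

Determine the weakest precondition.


Working backward. After the program, w must hold.
Before w := y: y
Before v := !v: y
Before assert w ==> y: (w ==> y) && y
Answer: WP = (w ==> y) && y


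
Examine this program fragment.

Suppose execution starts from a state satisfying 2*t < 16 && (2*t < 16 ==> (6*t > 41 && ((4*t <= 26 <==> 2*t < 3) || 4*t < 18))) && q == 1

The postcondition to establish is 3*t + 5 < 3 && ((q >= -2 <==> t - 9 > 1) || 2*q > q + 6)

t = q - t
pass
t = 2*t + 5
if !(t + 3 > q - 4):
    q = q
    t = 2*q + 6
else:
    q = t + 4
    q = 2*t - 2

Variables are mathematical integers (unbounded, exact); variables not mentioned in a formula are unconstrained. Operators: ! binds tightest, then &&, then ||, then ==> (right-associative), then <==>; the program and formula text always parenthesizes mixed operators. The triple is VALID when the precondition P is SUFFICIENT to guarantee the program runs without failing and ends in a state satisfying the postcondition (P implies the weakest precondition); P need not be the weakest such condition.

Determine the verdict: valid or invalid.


Working backward. After the program, the postcondition 3*t + 5 < 3 && ((q >= -2 <==> t - 9 > 1) || 2*q > q + 6) must hold; in canonical form it is 3*t < -2 && ((q >= -2 <==> t > 10) || q > 6).
Then branch requires 6*q < -20 && ((q >= -2 <==> 2*q > 4) || q > 6); else branch requires 3*t < -2 && ((2*t >= 0 <==> t > 10) || 2*t > 8).
Before the if: ((!(t > q - 7)) ==> (6*q < -20 && ((q >= -2 <==> 2*q > 4) || q > 6))) && (t > q - 7 ==> (3*t < -2 && ((2*t >= 0 <==> t > 10) || 2*t > 8)))
Before t := 2*t + 5: ((!(2*t > q - 12)) ==> (6*q < -20 && ((q >= -2 <==> 2*q > 4) || q > 6))) && (2*t > q - 12 ==> (6*t < -17 && ((4*t >= -10 <==> 2*t > 5) || 4*t > -2)))
Before skip: ((!(2*t > q - 12)) ==> (6*q < -20 && ((q >= -2 <==> 2*q > 4) || q > 6))) && (2*t > q - 12 ==> (6*t < -17 && ((4*t >= -10 <==> 2*t > 5) || 4*t > -2)))
Before t := q - t: ((!(q > 2*t - 12)) ==> (6*q < -20 && ((q >= -2 <==> 2*q > 4) || q > 6))) && (q > 2*t - 12 ==> (6*q < 6*t - 17 && ((4*q >= 4*t - 10 <==> 2*q > 2*t + 5) || 4*q > 4*t - 2)))
The weakest precondition is ((!(q > 2*t - 12)) ==> (6*q < -20 && ((q >= -2 <==> 2*q > 4) || q > 6))) && (q > 2*t - 12 ==> (6*q < 6*t - 17 && ((4*q >= 4*t - 10 <==> 2*q > 2*t + 5) || 4*q > 4*t - 2))).
Check whether 2*t < 16 && (2*t < 16 ==> (6*t > 41 && ((4*t <= 26 <==> 2*t < 3) || 4*t < 18))) && q == 1 implies it.
Countermodel: at the initial state q = 1, t = 7, the precondition holds but the weakest precondition fails.
Answer: invalid


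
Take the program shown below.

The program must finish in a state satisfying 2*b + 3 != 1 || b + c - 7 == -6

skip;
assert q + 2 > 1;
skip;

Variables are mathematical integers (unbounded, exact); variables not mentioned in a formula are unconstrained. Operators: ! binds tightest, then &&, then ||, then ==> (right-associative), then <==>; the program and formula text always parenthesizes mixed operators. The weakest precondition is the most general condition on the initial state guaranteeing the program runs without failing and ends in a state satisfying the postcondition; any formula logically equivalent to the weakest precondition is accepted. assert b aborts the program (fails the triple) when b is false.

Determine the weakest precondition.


Working backward. After the program, the postcondition 2*b + 3 != 1 || b + c - 7 == -6 must hold; in canonical form it is 2*b != -2 || b + c == 1.
Before skip: 2*b != -2 || b + c == 1
Before assert q + 2 > 1: q > -1 && (2*b != -2 || b + c == 1)
Before skip: q > -1 && (2*b != -2 || b + c == 1)
Answer: WP = q > -1 && (2*b != -2 || b + c == 1)


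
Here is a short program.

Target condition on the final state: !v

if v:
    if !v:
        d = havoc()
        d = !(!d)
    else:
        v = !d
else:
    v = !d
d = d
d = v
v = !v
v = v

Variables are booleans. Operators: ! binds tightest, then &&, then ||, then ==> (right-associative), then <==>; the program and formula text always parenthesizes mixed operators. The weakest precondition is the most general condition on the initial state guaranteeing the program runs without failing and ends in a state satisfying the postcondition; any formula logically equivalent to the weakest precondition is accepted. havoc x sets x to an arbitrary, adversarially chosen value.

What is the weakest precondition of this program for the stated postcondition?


Working backward. After the program, !v must hold.
Before v := v: !v
Before v := !v: v
Before d := v: v
Before d := d: v
Then branch requires ((!v) ==> v) && (v ==> (!d)); else branch requires !d.
Before the if: (v ==> (((!v) ==> v) && (v ==> (!d)))) && ((!v) ==> (!d))
Answer: WP = (v ==> (((!v) ==> v) && (v ==> (!d)))) && ((!v) ==> (!d))


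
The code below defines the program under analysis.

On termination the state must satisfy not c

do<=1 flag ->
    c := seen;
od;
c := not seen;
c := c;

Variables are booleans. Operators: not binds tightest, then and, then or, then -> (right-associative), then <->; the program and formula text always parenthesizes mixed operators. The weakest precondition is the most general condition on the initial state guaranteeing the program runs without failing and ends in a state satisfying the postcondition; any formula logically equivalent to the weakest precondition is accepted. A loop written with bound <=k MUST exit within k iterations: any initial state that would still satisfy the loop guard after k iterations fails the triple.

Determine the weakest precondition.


Working backward. After the program, not c must hold.
Before c := c: not c
Before c := not seen: seen
Before the loop (bound <=1), unroll the exhaustion recursion (WP_0 = exit-now case; WP_j = one more guarded iteration, up to j = 1):
  WP_0: (not flag) and seen
  WP_1: (flag -> ((not flag) and seen)) and ((not flag) -> seen)
So before the loop: (flag -> ((not flag) and seen)) and ((not flag) -> seen)
Answer: WP = (flag -> ((not flag) and seen)) and ((not flag) -> seen)


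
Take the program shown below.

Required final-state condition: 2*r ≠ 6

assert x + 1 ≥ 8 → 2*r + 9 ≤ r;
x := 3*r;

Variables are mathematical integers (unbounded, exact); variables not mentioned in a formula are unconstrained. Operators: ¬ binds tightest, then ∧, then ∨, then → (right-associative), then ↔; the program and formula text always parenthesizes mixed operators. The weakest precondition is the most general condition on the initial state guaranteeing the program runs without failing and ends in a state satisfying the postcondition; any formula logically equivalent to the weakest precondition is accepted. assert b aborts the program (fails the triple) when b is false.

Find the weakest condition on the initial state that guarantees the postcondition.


Working backward. After the program, 2*r ≠ 6 must hold.
Before x := 3*r: 2*r ≠ 6
Before assert x + 1 ≥ 8 → 2*r + 9 ≤ r: (x ≥ 7 → r ≤ -9) ∧ 2*r ≠ 6
Answer: WP = (x ≥ 7 → r ≤ -9) ∧ 2*r ≠ 6


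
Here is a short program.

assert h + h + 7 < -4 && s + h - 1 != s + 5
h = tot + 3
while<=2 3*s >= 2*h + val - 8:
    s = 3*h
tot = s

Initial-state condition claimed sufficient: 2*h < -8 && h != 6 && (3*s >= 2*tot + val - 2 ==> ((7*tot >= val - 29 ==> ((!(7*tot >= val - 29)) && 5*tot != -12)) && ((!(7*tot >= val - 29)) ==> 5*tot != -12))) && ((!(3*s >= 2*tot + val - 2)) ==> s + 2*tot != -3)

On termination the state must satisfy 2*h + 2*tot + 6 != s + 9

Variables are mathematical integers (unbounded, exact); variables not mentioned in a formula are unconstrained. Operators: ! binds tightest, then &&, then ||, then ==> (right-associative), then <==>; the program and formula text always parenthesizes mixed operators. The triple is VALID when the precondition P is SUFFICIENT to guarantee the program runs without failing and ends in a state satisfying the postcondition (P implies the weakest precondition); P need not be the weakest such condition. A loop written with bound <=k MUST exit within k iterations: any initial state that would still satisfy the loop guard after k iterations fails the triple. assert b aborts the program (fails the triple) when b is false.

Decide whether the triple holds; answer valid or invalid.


Working backward. After the program, the postcondition 2*h + 2*tot + 6 != s + 9 must hold; in canonical form it is 2*h + 2*tot != s + 3.
Before tot := s: 2*h + s != 3
Before the loop (bound <=2), unroll the exhaustion recursion (WP_0 = exit-now case; WP_j = one more guarded iteration, up to j = 2):
  WP_0: (!(3*s >= 2*h + val - 8)) && 2*h + s != 3
  WP_1: (3*s >= 2*h + val - 8 ==> ((!(7*h >= val - 8)) && 5*h != 3)) && ((!(3*s >= 2*h + val - 8)) ==> 2*h + s != 3)
  WP_2: (3*s >= 2*h + val - 8 ==> ((7*h >= val - 8 ==> ((!(7*h >= val - 8)) && 5*h != 3)) && ((!(7*h >= val - 8)) ==> 5*h != 3))) && ((!(3*s >= 2*h + val - 8)) ==> 2*h + s != 3)
So before the loop: (3*s >= 2*h + val - 8 ==> ((7*h >= val - 8 ==> ((!(7*h >= val - 8)) && 5*h != 3)) && ((!(7*h >= val - 8)) ==> 5*h != 3))) && ((!(3*s >= 2*h + val - 8)) ==> 2*h + s != 3)
Before h := tot + 3: (3*s >= 2*tot + val - 2 ==> ((7*tot >= val - 29 ==> ((!(7*tot >= val - 29)) && 5*tot != -12)) && ((!(7*tot >= val - 29)) ==> 5*tot != -12))) && ((!(3*s >= 2*tot + val - 2)) ==> s + 2*tot != -3)
Before assert h + h + 7 < -4 && s + h - 1 != s + 5: 2*h < -11 && h != 6 && (3*s >= 2*tot + val - 2 ==> ((7*tot >= val - 29 ==> ((!(7*tot >= val - 29)) && 5*tot != -12)) && ((!(7*tot >= val - 29)) ==> 5*tot != -12))) && ((!(3*s >= 2*tot + val - 2)) ==> s + 2*tot != -3)
The weakest precondition is 2*h < -11 && h != 6 && (3*s >= 2*tot + val - 2 ==> ((7*tot >= val - 29 ==> ((!(7*tot >= val - 29)) && 5*tot != -12)) && ((!(7*tot >= val - 29)) ==> 5*tot != -12))) && ((!(3*s >= 2*tot + val - 2)) ==> s + 2*tot != -3).
Check whether 2*h < -8 && h != 6 && (3*s >= 2*tot + val - 2 ==> ((7*tot >= val - 29 ==> ((!(7*tot >= val - 29)) && 5*tot != -12)) && ((!(7*tot >= val - 29)) ==> 5*tot != -12))) && ((!(3*s >= 2*tot + val - 2)) ==> s + 2*tot != -3) implies it.
Countermodel: at the initial state h = -5, s = 0, tot = 0, val = 30, the precondition holds but the weakest precondition fails.
Answer: invalid


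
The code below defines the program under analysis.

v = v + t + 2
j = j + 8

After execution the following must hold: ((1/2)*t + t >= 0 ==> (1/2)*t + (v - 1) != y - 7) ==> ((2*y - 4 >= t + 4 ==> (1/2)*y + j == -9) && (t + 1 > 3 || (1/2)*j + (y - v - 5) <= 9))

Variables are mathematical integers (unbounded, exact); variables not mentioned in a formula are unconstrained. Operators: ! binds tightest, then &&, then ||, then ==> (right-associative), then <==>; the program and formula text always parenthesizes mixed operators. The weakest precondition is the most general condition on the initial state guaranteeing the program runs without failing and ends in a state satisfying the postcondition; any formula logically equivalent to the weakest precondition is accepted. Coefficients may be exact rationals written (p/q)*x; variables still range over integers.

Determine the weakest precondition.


Working backward. After the program, the postcondition ((1/2)*t + t >= 0 ==> (1/2)*t + (v - 1) != y - 7) ==> ((2*y - 4 >= t + 4 ==> (1/2)*y + j == -9) && (t + 1 > 3 || (1/2)*j + (y - v - 5) <= 9)) must hold; in canonical form it is ((3/2)*t >= 0 ==> (1/2)*t + v != y - 6) ==> ((2*y >= t + 8 ==> j + (1/2)*y == -9) && (t > 2 || (1/2)*j + y <= v + 14)).
Before j := j + 8: ((3/2)*t >= 0 ==> (1/2)*t + v != y - 6) ==> ((2*y >= t + 8 ==> j + (1/2)*y == -17) && (t > 2 || (1/2)*j + y <= v + 10))
Before v := v + t + 2: ((3/2)*t >= 0 ==> (3/2)*t + v != y - 8) ==> ((2*y >= t + 8 ==> j + (1/2)*y == -17) && (t > 2 || (1/2)*j + y <= t + v + 12))
Answer: WP = ((3/2)*t >= 0 ==> (3/2)*t + v != y - 8) ==> ((2*y >= t + 8 ==> j + (1/2)*y == -17) && (t > 2 || (1/2)*j + y <= t + v + 12))


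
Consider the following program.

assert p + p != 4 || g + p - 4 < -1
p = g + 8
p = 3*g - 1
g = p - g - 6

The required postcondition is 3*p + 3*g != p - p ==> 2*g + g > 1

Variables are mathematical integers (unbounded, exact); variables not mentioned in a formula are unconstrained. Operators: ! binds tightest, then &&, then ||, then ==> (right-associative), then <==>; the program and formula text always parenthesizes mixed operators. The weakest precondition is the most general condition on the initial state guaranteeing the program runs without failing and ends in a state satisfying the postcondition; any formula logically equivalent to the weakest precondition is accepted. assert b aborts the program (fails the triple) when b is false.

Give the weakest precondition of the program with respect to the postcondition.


Working backward. After the program, the postcondition 3*p + 3*g != p - p ==> 2*g + g > 1 must hold; in canonical form it is 3*g + 3*p != 0 ==> 3*g > 1.
Before g := p - g - 6: 6*p != 3*g + 18 ==> 3*p > 3*g + 19
Before p := 3*g - 1: 15*g != 24 ==> 6*g > 22
Before p := g + 8: 15*g != 24 ==> 6*g > 22
Before assert p + p != 4 || g + p - 4 < -1: (2*p != 4 || g + p < 3) && (15*g != 24 ==> 6*g > 22)
Answer: WP = (2*p != 4 || g + p < 3) && (15*g != 24 ==> 6*g > 22)


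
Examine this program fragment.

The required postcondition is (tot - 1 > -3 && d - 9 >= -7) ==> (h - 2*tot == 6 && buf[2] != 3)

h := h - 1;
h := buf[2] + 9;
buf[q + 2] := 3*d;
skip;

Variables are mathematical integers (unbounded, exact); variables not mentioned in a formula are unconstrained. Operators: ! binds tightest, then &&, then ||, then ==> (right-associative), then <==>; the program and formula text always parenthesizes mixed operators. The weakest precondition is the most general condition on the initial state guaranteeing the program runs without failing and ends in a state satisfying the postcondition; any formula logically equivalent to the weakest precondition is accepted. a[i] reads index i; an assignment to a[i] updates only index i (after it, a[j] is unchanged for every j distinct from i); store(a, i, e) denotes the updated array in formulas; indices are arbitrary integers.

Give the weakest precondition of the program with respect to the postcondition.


Working backward. After the program, the postcondition (tot - 1 > -3 && d - 9 >= -7) ==> (h - 2*tot == 6 && buf[2] != 3) must hold; in canonical form it is (tot > -2 && d >= 2) ==> (h == 2*tot + 6 && buf[2] != 3).
Before skip: (tot > -2 && d >= 2) ==> (h == 2*tot + 6 && buf[2] != 3)
Before buf[q + 2] := 3*d: (tot > -2 && d >= 2) ==> (h == 2*tot + 6 && store(buf, q + 2, 3*d)[2] != 3)
Before h := buf[2] + 9: (tot > -2 && d >= 2) ==> (buf[2] == 2*tot - 3 && store(buf, q + 2, 3*d)[2] != 3)
Before h := h - 1: (tot > -2 && d >= 2) ==> (buf[2] == 2*tot - 3 && store(buf, q + 2, 3*d)[2] != 3)
Answer: WP = (tot > -2 && d >= 2) ==> (buf[2] == 2*tot - 3 && store(buf, q + 2, 3*d)[2] != 3)


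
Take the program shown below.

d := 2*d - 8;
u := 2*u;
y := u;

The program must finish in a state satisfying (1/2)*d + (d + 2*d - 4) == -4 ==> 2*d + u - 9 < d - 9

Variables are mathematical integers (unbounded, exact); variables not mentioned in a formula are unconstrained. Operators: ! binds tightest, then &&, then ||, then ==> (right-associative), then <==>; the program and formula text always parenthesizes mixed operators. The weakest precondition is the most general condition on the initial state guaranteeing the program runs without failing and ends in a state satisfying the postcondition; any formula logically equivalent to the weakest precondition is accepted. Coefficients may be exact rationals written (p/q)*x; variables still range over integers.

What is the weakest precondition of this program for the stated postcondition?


Working backward. After the program, the postcondition (1/2)*d + (d + 2*d - 4) == -4 ==> 2*d + u - 9 < d - 9 must hold; in canonical form it is (7/2)*d == 0 ==> d + u < 0.
Before y := u: (7/2)*d == 0 ==> d + u < 0
Before u := 2*u: (7/2)*d == 0 ==> d + 2*u < 0
Before d := 2*d - 8: 7*d == 28 ==> 2*d + 2*u < 8
Answer: WP = 7*d == 28 ==> 2*d + 2*u < 8


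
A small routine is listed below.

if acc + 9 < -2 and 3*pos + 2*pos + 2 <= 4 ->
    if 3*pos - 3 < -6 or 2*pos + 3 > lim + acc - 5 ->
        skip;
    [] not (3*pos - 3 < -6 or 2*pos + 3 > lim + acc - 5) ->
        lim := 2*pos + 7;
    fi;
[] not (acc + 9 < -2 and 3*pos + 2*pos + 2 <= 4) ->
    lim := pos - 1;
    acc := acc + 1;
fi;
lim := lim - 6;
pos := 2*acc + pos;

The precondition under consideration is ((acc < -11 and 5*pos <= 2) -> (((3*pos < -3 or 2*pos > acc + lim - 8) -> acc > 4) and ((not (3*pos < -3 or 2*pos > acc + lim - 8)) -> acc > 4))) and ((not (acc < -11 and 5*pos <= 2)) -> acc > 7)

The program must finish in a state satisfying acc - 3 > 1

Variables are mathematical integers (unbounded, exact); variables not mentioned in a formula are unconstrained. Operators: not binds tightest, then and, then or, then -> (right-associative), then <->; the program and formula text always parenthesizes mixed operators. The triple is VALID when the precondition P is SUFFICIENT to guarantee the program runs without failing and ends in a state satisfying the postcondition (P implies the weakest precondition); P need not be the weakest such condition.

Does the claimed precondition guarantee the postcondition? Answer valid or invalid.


Working backward. After the program, the postcondition acc - 3 > 1 must hold; in canonical form it is acc > 4.
Before pos := 2*acc + pos: acc > 4
Before lim := lim - 6: acc > 4
Then branch requires ((3*pos < -3 or 2*pos > acc + lim - 8) -> acc > 4) and ((not (3*pos < -3 or 2*pos > acc + lim - 8)) -> acc > 4); else branch requires acc > 3.
Before the if: ((acc < -11 and 5*pos <= 2) -> (((3*pos < -3 or 2*pos > acc + lim - 8) -> acc > 4) and ((not (3*pos < -3 or 2*pos > acc + lim - 8)) -> acc > 4))) and ((not (acc < -11 and 5*pos <= 2)) -> acc > 3)
The weakest precondition is ((acc < -11 and 5*pos <= 2) -> (((3*pos < -3 or 2*pos > acc + lim - 8) -> acc > 4) and ((not (3*pos < -3 or 2*pos > acc + lim - 8)) -> acc > 4))) and ((not (acc < -11 and 5*pos <= 2)) -> acc > 3).
Check whether ((acc < -11 and 5*pos <= 2) -> (((3*pos < -3 or 2*pos > acc + lim - 8) -> acc > 4) and ((not (3*pos < -3 or 2*pos > acc + lim - 8)) -> acc > 4))) and ((not (acc < -11 and 5*pos <= 2)) -> acc > 7) implies it.
Every state satisfying the precondition satisfies the weakest precondition: the implication holds.
Answer: valid


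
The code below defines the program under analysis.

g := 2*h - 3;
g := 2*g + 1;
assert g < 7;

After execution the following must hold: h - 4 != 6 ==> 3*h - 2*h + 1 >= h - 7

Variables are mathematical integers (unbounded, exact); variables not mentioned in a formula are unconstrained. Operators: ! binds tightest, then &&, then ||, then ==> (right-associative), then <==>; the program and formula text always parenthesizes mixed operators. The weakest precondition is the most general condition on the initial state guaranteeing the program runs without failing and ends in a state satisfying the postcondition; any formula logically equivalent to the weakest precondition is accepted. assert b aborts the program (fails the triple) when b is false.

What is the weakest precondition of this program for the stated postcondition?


Working backward. After the program, the postcondition h - 4 != 6 ==> 3*h - 2*h + 1 >= h - 7 must hold; in canonical form it is true.
Before assert g < 7: g < 7
Before g := 2*g + 1: 2*g < 6
Before g := 2*h - 3: 4*h < 12
Answer: WP = 4*h < 12


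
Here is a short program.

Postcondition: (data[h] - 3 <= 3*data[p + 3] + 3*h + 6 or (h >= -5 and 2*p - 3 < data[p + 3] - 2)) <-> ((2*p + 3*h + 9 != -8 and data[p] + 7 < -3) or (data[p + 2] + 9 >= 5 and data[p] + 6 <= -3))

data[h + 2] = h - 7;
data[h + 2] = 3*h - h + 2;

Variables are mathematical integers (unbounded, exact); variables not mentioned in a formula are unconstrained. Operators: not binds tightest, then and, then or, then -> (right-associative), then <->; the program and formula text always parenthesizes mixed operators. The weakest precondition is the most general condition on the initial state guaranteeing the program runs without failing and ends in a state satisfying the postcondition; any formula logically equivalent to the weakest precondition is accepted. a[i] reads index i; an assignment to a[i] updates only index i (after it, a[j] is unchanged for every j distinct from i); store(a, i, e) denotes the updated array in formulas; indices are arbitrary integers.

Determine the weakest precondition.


Working backward. After the program, the postcondition (data[h] - 3 <= 3*data[p + 3] + 3*h + 6 or (h >= -5 and 2*p - 3 < data[p + 3] - 2)) <-> ((2*p + 3*h + 9 != -8 and data[p] + 7 < -3) or (data[p + 2] + 9 >= 5 and data[p] + 6 <= -3)) must hold; in canonical form it is (data[h] <= 3*data[p + 3] + 3*h + 9 or (h >= -5 and 2*p < data[p + 3] + 1)) <-> ((3*h + 2*p != -17 and data[p] < -10) or (data[p + 2] >= -4 and data[p] <= -9)).
Before data[h + 2] := 3*h - h + 2: (store(data, h + 2, 2*h + 2)[h] <= 3*store(data, h + 2, 2*h + 2)[p + 3] + 3*h + 9 or (h >= -5 and 2*p < store(data, h + 2, 2*h + 2)[p + 3] + 1)) <-> ((3*h + 2*p != -17 and store(data, h + 2, 2*h + 2)[p] < -10) or (store(data, h + 2, 2*h + 2)[p + 2] >= -4 and store(data, h + 2, 2*h + 2)[p] <= -9))
Before data[h + 2] := h - 7: (store(store(data, h + 2, h - 7), h + 2, 2*h + 2)[h] <= 3*store(store(data, h + 2, h - 7), h + 2, 2*h + 2)[p + 3] + 3*h + 9 or (h >= -5 and 2*p < store(store(data, h + 2, h - 7), h + 2, 2*h + 2)[p + 3] + 1)) <-> ((3*h + 2*p != -17 and store(store(data, h + 2, h - 7), h + 2, 2*h + 2)[p] < -10) or (store(store(data, h + 2, h - 7), h + 2, 2*h + 2)[p + 2] >= -4 and store(store(data, h + 2, h - 7), h + 2, 2*h + 2)[p] <= -9))
Answer: WP = (store(store(data, h + 2, h - 7), h + 2, 2*h + 2)[h] <= 3*store(store(data, h + 2, h - 7), h + 2, 2*h + 2)[p + 3] + 3*h + 9 or (h >= -5 and 2*p < store(store(data, h + 2, h - 7), h + 2, 2*h + 2)[p + 3] + 1)) <-> ((3*h + 2*p != -17 and store(store(data, h + 2, h - 7), h + 2, 2*h + 2)[p] < -10) or (store(store(data, h + 2, h - 7), h + 2, 2*h + 2)[p + 2] >= -4 and store(store(data, h + 2, h - 7), h + 2, 2*h + 2)[p] <= -9))


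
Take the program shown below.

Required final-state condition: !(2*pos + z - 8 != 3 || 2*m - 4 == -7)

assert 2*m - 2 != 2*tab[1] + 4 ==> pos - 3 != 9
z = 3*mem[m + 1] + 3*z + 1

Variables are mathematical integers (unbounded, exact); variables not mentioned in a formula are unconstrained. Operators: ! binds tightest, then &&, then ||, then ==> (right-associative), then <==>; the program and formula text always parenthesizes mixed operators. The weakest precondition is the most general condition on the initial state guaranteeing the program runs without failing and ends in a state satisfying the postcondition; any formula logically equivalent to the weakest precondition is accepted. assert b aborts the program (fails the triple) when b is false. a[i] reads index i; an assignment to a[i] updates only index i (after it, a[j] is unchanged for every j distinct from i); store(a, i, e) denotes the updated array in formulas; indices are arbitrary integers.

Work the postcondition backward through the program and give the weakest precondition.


Working backward. After the program, the postcondition !(2*pos + z - 8 != 3 || 2*m - 4 == -7) must hold; in canonical form it is !(2*pos + z != 11 || 2*m == -3).
Before z := 3*mem[m + 1] + 3*z + 1: !(3*mem[m + 1] + 2*pos + 3*z != 10 || 2*m == -3)
Before assert 2*m - 2 != 2*tab[1] + 4 ==> pos - 3 != 9: (2*m != 2*tab[1] + 6 ==> pos != 12) && (!(3*mem[m + 1] + 2*pos + 3*z != 10 || 2*m == -3))
Answer: WP = (2*m != 2*tab[1] + 6 ==> pos != 12) && (!(3*mem[m + 1] + 2*pos + 3*z != 10 || 2*m == -3))


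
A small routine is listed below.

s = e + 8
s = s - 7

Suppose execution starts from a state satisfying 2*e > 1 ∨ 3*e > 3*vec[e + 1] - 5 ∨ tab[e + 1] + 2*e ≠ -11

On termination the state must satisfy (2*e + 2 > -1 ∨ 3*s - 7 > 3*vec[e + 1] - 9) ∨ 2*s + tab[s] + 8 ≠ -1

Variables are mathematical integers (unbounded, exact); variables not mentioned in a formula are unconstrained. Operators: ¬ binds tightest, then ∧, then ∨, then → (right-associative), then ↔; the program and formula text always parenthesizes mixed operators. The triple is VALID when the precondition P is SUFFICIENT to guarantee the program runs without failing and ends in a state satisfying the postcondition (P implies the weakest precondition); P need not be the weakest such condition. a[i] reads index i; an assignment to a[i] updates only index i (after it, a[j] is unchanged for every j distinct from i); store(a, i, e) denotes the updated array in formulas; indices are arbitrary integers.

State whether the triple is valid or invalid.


Working backward. After the program, the postcondition (2*e + 2 > -1 ∨ 3*s - 7 > 3*vec[e + 1] - 9) ∨ 2*s + tab[s] + 8 ≠ -1 must hold; in canonical form it is 2*e > -3 ∨ 3*s > 3*vec[e + 1] - 2 ∨ tab[s] + 2*s ≠ -9.
Before s := s - 7: 2*e > -3 ∨ 3*s > 3*vec[e + 1] + 19 ∨ tab[s - 7] + 2*s ≠ 5
Before s := e + 8: 2*e > -3 ∨ 3*e > 3*vec[e + 1] - 5 ∨ tab[e + 1] + 2*e ≠ -11
The weakest precondition is 2*e > -3 ∨ 3*e > 3*vec[e + 1] - 5 ∨ tab[e + 1] + 2*e ≠ -11.
Check whether 2*e > 1 ∨ 3*e > 3*vec[e + 1] - 5 ∨ tab[e + 1] + 2*e ≠ -11 implies it.
Every state satisfying the precondition satisfies the weakest precondition: the implication holds.
Answer: valid


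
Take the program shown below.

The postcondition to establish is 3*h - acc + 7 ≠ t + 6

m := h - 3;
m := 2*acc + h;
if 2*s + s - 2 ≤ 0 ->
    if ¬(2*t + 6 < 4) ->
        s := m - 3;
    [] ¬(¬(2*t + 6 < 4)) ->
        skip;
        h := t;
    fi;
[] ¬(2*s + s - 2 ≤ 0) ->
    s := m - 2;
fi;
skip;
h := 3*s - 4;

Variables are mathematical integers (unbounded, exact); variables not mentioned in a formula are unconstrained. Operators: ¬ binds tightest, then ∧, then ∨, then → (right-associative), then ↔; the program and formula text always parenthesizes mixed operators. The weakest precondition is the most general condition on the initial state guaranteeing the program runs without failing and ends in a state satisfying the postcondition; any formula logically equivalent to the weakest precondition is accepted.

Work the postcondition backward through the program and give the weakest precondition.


Working backward. After the program, the postcondition 3*h - acc + 7 ≠ t + 6 must hold; in canonical form it is 3*h ≠ acc + t - 1.
Before h := 3*s - 4: 9*s ≠ acc + t + 11
Before skip: 9*s ≠ acc + t + 11
Then branch requires ((¬(2*t < -2)) → 9*m ≠ acc + t + 38) ∧ (2*t < -2 → 9*s ≠ acc + t + 11); else branch requires 9*m ≠ acc + t + 29.
Before the if: (3*s ≤ 2 → (((¬(2*t < -2)) → 9*m ≠ acc + t + 38) ∧ (2*t < -2 → 9*s ≠ acc + t + 11))) ∧ ((¬(3*s ≤ 2)) → 9*m ≠ acc + t + 29)
Before m := 2*acc + h: (3*s ≤ 2 → (((¬(2*t < -2)) → 17*acc + 9*h ≠ t + 38) ∧ (2*t < -2 → 9*s ≠ acc + t + 11))) ∧ ((¬(3*s ≤ 2)) → 17*acc + 9*h ≠ t + 29)
Before m := h - 3: (3*s ≤ 2 → (((¬(2*t < -2)) → 17*acc + 9*h ≠ t + 38) ∧ (2*t < -2 → 9*s ≠ acc + t + 11))) ∧ ((¬(3*s ≤ 2)) → 17*acc + 9*h ≠ t + 29)
Answer: WP = (3*s ≤ 2 → (((¬(2*t < -2)) → 17*acc + 9*h ≠ t + 38) ∧ (2*t < -2 → 9*s ≠ acc + t + 11))) ∧ ((¬(3*s ≤ 2)) → 17*acc + 9*h ≠ t + 29)


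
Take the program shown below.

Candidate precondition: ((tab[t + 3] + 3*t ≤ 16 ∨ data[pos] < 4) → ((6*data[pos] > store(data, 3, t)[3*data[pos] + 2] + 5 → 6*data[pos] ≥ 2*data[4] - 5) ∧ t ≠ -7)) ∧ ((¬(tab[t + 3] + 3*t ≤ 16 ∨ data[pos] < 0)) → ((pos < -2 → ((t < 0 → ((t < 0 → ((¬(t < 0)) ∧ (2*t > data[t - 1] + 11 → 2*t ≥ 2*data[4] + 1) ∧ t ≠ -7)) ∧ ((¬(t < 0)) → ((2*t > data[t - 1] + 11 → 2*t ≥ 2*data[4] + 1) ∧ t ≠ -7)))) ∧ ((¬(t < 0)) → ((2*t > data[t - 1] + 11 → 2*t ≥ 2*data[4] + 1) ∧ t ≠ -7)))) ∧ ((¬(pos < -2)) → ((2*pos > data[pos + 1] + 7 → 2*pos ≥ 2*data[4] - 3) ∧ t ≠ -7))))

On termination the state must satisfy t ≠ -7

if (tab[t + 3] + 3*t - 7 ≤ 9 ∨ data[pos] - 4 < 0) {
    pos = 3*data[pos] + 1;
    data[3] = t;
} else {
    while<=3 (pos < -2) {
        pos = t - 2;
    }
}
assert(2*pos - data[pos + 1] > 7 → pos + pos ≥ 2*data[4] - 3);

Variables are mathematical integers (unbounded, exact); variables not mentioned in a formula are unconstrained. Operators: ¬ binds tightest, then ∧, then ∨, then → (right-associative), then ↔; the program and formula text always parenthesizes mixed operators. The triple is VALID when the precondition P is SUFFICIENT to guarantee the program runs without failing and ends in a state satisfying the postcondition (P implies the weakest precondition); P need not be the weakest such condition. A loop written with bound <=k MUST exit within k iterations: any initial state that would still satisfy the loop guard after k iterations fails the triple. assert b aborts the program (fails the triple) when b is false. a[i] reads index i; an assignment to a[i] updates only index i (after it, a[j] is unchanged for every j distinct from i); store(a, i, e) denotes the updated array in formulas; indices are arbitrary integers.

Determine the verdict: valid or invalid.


Working backward. After the program, t ≠ -7 must hold.
Before assert 2*pos - data[pos + 1] > 7 → pos + pos ≥ 2*data[4] - 3: (2*pos > data[pos + 1] + 7 → 2*pos ≥ 2*data[4] - 3) ∧ t ≠ -7
Then branch requires (6*data[pos] > store(data, 3, t)[3*data[pos] + 2] + 5 → 6*data[pos] ≥ 2*data[4] - 5) ∧ t ≠ -7; else branch requires (pos < -2 → ((t < 0 → ((t < 0 → ((¬(t < 0)) ∧ (2*t > data[t - 1] + 11 → 2*t ≥ 2*data[4] + 1) ∧ t ≠ -7)) ∧ ((¬(t < 0)) → ((2*t > data[t - 1] + 11 → 2*t ≥ 2*data[4] + 1) ∧ t ≠ -7)))) ∧ ((¬(t < 0)) → ((2*t > data[t - 1] + 11 → 2*t ≥ 2*data[4] + 1) ∧ t ≠ -7)))) ∧ ((¬(pos < -2)) → ((2*pos > data[pos + 1] + 7 → 2*pos ≥ 2*data[4] - 3) ∧ t ≠ -7)).
Before the if: ((tab[t + 3] + 3*t ≤ 16 ∨ data[pos] < 4) → ((6*data[pos] > store(data, 3, t)[3*data[pos] + 2] + 5 → 6*data[pos] ≥ 2*data[4] - 5) ∧ t ≠ -7)) ∧ ((¬(tab[t + 3] + 3*t ≤ 16 ∨ data[pos] < 4)) → ((pos < -2 → ((t < 0 → ((t < 0 → ((¬(t < 0)) ∧ (2*t > data[t - 1] + 11 → 2*t ≥ 2*data[4] + 1) ∧ t ≠ -7)) ∧ ((¬(t < 0)) → ((2*t > data[t - 1] + 11 → 2*t ≥ 2*data[4] + 1) ∧ t ≠ -7)))) ∧ ((¬(t < 0)) → ((2*t > data[t - 1] + 11 → 2*t ≥ 2*data[4] + 1) ∧ t ≠ -7)))) ∧ ((¬(pos < -2)) → ((2*pos > data[pos + 1] + 7 → 2*pos ≥ 2*data[4] - 3) ∧ t ≠ -7))))
The weakest precondition is ((tab[t + 3] + 3*t ≤ 16 ∨ data[pos] < 4) → ((6*data[pos] > store(data, 3, t)[3*data[pos] + 2] + 5 → 6*data[pos] ≥ 2*data[4] - 5) ∧ t ≠ -7)) ∧ ((¬(tab[t + 3] + 3*t ≤ 16 ∨ data[pos] < 4)) → ((pos < -2 → ((t < 0 → ((t < 0 → ((¬(t < 0)) ∧ (2*t > data[t - 1] + 11 → 2*t ≥ 2*data[4] + 1) ∧ t ≠ -7)) ∧ ((¬(t < 0)) → ((2*t > data[t - 1] + 11 → 2*t ≥ 2*data[4] + 1) ∧ t ≠ -7)))) ∧ ((¬(t < 0)) → ((2*t > data[t - 1] + 11 → 2*t ≥ 2*data[4] + 1) ∧ t ≠ -7)))) ∧ ((¬(pos < -2)) → ((2*pos > data[pos + 1] + 7 → 2*pos ≥ 2*data[4] - 3) ∧ t ≠ -7)))).
Check whether ((tab[t + 3] + 3*t ≤ 16 ∨ data[pos] < 4) → ((6*data[pos] > store(data, 3, t)[3*data[pos] + 2] + 5 → 6*data[pos] ≥ 2*data[4] - 5) ∧ t ≠ -7)) ∧ ((¬(tab[t + 3] + 3*t ≤ 16 ∨ data[pos] < 0)) → ((pos < -2 → ((t < 0 → ((t < 0 → ((¬(t < 0)) ∧ (2*t > data[t - 1] + 11 → 2*t ≥ 2*data[4] + 1) ∧ t ≠ -7)) ∧ ((¬(t < 0)) → ((2*t > data[t - 1] + 11 → 2*t ≥ 2*data[4] + 1) ∧ t ≠ -7)))) ∧ ((¬(t < 0)) → ((2*t > data[t - 1] + 11 → 2*t ≥ 2*data[4] + 1) ∧ t ≠ -7)))) ∧ ((¬(pos < -2)) → ((2*pos > data[pos + 1] + 7 → 2*pos ≥ 2*data[4] - 3) ∧ t ≠ -7)))) implies it.
Every state satisfying the precondition satisfies the weakest precondition: the implication holds.
Answer: valid


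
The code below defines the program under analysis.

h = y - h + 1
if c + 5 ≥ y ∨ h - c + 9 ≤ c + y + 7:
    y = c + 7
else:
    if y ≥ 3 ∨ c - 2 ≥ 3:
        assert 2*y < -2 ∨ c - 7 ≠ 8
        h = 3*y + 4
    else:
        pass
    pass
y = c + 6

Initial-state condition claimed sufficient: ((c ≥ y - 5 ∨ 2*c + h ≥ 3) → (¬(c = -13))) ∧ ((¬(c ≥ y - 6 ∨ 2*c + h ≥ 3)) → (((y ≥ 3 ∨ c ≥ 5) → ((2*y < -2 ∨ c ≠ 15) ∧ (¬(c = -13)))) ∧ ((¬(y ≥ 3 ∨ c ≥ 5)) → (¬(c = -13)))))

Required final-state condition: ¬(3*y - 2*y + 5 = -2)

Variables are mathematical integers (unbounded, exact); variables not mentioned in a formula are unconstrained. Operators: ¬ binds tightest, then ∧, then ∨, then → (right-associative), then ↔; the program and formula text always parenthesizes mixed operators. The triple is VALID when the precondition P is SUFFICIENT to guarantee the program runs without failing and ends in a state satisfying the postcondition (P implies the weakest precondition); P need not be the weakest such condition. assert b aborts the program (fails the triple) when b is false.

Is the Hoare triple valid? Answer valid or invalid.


Working backward. After the program, the postcondition ¬(3*y - 2*y + 5 = -2) must hold; in canonical form it is ¬(y = -7).
Before y := c + 6: ¬(c = -13)
Then branch requires ¬(c = -13); else branch requires ((y ≥ 3 ∨ c ≥ 5) → ((2*y < -2 ∨ c ≠ 15) ∧ (¬(c = -13)))) ∧ ((¬(y ≥ 3 ∨ c ≥ 5)) → (¬(c = -13))).
Before the if: ((c ≥ y - 5 ∨ h ≤ 2*c + y - 2) → (¬(c = -13))) ∧ ((¬(c ≥ y - 5 ∨ h ≤ 2*c + y - 2)) → (((y ≥ 3 ∨ c ≥ 5) → ((2*y < -2 ∨ c ≠ 15) ∧ (¬(c = -13)))) ∧ ((¬(y ≥ 3 ∨ c ≥ 5)) → (¬(c = -13)))))
Before h := y - h + 1: ((c ≥ y - 5 ∨ 2*c + h ≥ 3) → (¬(c = -13))) ∧ ((¬(c ≥ y - 5 ∨ 2*c + h ≥ 3)) → (((y ≥ 3 ∨ c ≥ 5) → ((2*y < -2 ∨ c ≠ 15) ∧ (¬(c = -13)))) ∧ ((¬(y ≥ 3 ∨ c ≥ 5)) → (¬(c = -13)))))
The weakest precondition is ((c ≥ y - 5 ∨ 2*c + h ≥ 3) → (¬(c = -13))) ∧ ((¬(c ≥ y - 5 ∨ 2*c + h ≥ 3)) → (((y ≥ 3 ∨ c ≥ 5) → ((2*y < -2 ∨ c ≠ 15) ∧ (¬(c = -13)))) ∧ ((¬(y ≥ 3 ∨ c ≥ 5)) → (¬(c = -13))))).
Check whether ((c ≥ y - 5 ∨ 2*c + h ≥ 3) → (¬(c = -13))) ∧ ((¬(c ≥ y - 6 ∨ 2*c + h ≥ 3)) → (((y ≥ 3 ∨ c ≥ 5) → ((2*y < -2 ∨ c ≠ 15) ∧ (¬(c = -13)))) ∧ ((¬(y ≥ 3 ∨ c ≥ 5)) → (¬(c = -13))))) implies it.
Countermodel: at the initial state c = 15, h = -28, y = 21, the precondition holds but the weakest precondition fails.
Answer: invalid
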